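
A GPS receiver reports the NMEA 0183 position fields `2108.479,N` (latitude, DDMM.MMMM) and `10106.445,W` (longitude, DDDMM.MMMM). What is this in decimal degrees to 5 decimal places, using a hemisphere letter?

Lat: degrees = first 2 digits = 21, minutes = 8.479; 21 + 8.479/60 = 21.141317
Lon: split at 3 digits → 101° and 6.445′; 101 + 6.445/60 = 101.107417

21.14132° N, 101.10742° W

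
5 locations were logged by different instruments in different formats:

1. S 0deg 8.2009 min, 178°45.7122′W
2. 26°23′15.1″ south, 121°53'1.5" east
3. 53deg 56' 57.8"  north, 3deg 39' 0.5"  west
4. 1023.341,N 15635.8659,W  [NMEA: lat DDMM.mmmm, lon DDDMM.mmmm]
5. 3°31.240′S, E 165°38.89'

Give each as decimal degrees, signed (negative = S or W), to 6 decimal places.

Point 1:
  Latitude: 0 + 8.2009/60 = 0.1366817
  S ⇒ negate
  λ: 178 + 45.7122/60 = 178.7618700
  W ⇒ negate
Point 2:
  Lat: 23′ + 15.1″ = 23.25167′; 26 + 23.25167/60 = 26.3875278
  S ⇒ negate
  Lon: 53′ + 1.5″ = 53.02500′; 121 + 53.02500/60 = 121.8837500
  E ⇒ keep positive
Point 3:
  Lat: 53 + 56/60 + 57.8/3600 = 53.9493889
  N ⇒ keep positive
  Lon: 39′ + 0.5″ = 39.00833′; 3 + 39.00833/60 = 3.6501389
  W ⇒ negate
Point 4:
  Lat: degrees = first 2 digits = 10, minutes = 23.341; 10 + 23.341/60 = 10.3890167
  N ⇒ keep positive
  λ: degrees = first 3 digits = 156, minutes = 35.8659; 156 + 35.8659/60 = 156.5977650
  hemisphere W, so the sign is −
Point 5:
  Lat: 3 + 31.24/60 = 3.5206667
  S → negative
  λ: 38.89′ = 0.648167°; total 165.6481667
  E ⇒ keep positive

1. -0.136682, -178.761870
2. -26.387528, 121.883750
3. 53.949389, -3.650139
4. 10.389017, -156.597765
5. -3.520667, 165.648167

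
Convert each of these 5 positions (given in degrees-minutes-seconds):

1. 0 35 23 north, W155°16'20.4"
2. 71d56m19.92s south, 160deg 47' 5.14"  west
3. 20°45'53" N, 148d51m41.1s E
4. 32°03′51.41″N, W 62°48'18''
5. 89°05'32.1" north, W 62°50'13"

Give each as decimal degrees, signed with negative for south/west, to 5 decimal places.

1. 0.58972, -155.27233
2. -71.93887, -160.78476
3. 20.76472, 148.86142
4. 32.06428, -62.80500
5. 89.09225, -62.83694

Point 1:
  Lat: 0° + 35/60 + 23/3600 = 0 + 0.583333 + 0.006389 = 0.589722
  N ⇒ keep positive
  Longitude: 155 + 16/60 + 20.4/3600 = 155.272333
  hemisphere W, so the sign is −
Point 2:
  φ: 71 + 56/60 + 19.92/3600 = 71.938867
  S → negative
  Longitude: 160 + 47/60 + 5.14/3600 = 160.784761
  hemisphere W, so the sign is −
Point 3:
  Latitude: 20 + 45/60 + 53/3600 = 20.764722
  N ⇒ keep positive
  λ: 148 + 51/60 + 41.1/3600 = 148.861417
  E → positive
Point 4:
  Lat: 32 + 3/60 + 51.41/3600 = 32.064281
  N → positive
  Lon: 62 + 48/60 + 18/3600 = 62.805000
  W ⇒ negate
Point 5:
  φ: 89° + 5/60 + 32.1/3600 = 89 + 0.083333 + 0.008917 = 89.092250
  N → positive
  Longitude: 62 + 50/60 + 13/3600 = 62.836944
  hemisphere W, so the sign is −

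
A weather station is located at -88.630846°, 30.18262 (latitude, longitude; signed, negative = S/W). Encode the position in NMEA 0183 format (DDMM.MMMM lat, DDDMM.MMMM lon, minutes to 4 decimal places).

Latitude is negative → S; |value| = 88.630846
φ: minutes = (88.630846 − 88) × 60 = 37.850760
λ: minutes = (30.182620 − 30) × 60 = 10.957200

8837.8508,S / 03010.9572,E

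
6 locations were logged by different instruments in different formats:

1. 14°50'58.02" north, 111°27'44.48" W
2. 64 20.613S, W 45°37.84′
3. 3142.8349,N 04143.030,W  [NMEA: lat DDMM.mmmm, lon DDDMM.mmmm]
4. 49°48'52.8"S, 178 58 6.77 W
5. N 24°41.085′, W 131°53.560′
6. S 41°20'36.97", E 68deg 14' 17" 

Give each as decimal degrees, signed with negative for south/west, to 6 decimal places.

Point 1:
  φ: 14° + 50/60 + 58.02/3600 = 14 + 0.833333 + 0.016117 = 14.8494500
  N → positive
  λ: 111 + 27/60 + 44.48/3600 = 111.4623556
  hemisphere W, so the sign is −
Point 2:
  Lat: 64 + 20.613/60 = 64.3435500
  S → negative
  λ: 37.84′ = 0.630667°; total 45.6306667
  W → negative
Point 3:
  φ: split at 2 digits → 31° and 42.8349′; 31 + 42.8349/60 = 31.7139150
  N ⇒ keep positive
  Longitude: degrees = first 3 digits = 41, minutes = 43.03; 41 + 43.03/60 = 41.7171667
  hemisphere W, so the sign is −
Point 4:
  φ: 49 + 48/60 + 52.8/3600 = 49.8146667
  hemisphere S, so the sign is −
  Lon: 178° + 58/60 + 6.77/3600 = 178 + 0.966667 + 0.001881 = 178.9685472
  W ⇒ negate
Point 5:
  Latitude: 24 + 41.085/60 = 24.6847500
  N → positive
  Lon: 53.56′ = 0.892667°; total 131.8926667
  W → negative
Point 6:
  φ: 20′ + 36.97″ = 20.61617′; 41 + 20.61617/60 = 41.3436028
  hemisphere S, so the sign is −
  λ: 68 + 14/60 + 17/3600 = 68.2380556
  E ⇒ keep positive

1. 14.849450, -111.462356
2. -64.343550, -45.630667
3. 31.713915, -41.717167
4. -49.814667, -178.968547
5. 24.684750, -131.892667
6. -41.343603, 68.238056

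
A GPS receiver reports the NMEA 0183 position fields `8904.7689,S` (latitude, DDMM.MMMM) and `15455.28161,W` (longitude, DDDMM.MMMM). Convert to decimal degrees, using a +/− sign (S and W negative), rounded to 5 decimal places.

-89.07948, -154.92136

Latitude: degrees = first 2 digits = 89, minutes = 4.7689; 89 + 4.7689/60 = 89.079482
S ⇒ negate
Lon: split at 3 digits → 154° and 55.28161′; 154 + 55.28161/60 = 154.921360
W → negative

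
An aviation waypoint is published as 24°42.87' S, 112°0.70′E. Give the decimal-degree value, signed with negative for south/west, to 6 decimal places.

Lat: 24 + 42.87/60 = 24.7145000
hemisphere S, so the sign is −
Lon: 0.7′ = 0.011667°; total 112.0116667
E ⇒ keep positive

-24.714500, 112.011667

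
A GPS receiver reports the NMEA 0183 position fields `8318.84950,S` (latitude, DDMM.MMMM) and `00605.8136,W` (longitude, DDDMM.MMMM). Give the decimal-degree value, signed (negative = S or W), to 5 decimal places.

-83.31416, -6.09689

φ: degrees = first 2 digits = 83, minutes = 18.8495; 83 + 18.8495/60 = 83.314158
hemisphere S, so the sign is −
Longitude: degrees = first 3 digits = 6, minutes = 5.8136; 6 + 5.8136/60 = 6.096893
hemisphere W, so the sign is −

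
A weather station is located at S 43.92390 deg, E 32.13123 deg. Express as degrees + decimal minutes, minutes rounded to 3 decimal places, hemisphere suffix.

43° 55.434′ S, 32° 7.874′ E

Latitude: minutes = (43.923900 − 43) × 60 = 55.43400
Lon: fractional part 0.131230 → 7.87380 minutes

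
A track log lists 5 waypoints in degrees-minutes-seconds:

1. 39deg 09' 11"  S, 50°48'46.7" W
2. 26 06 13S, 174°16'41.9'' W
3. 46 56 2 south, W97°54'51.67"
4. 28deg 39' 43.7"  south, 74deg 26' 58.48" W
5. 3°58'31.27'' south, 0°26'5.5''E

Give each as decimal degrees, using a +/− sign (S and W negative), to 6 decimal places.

Point 1:
  Lat: 39 + 9/60 + 11/3600 = 39.1530556
  hemisphere S, so the sign is −
  Longitude: 48′ + 46.7″ = 48.77833′; 50 + 48.77833/60 = 50.8129722
  W → negative
Point 2:
  φ: 6′ + 13″ = 6.21667′; 26 + 6.21667/60 = 26.1036111
  hemisphere S, so the sign is −
  Longitude: 16′ + 41.9″ = 16.69833′; 174 + 16.69833/60 = 174.2783056
  W → negative
Point 3:
  Latitude: 56′ + 2″ = 56.03333′; 46 + 56.03333/60 = 46.9338889
  S ⇒ negate
  Lon: 97° + 54/60 + 51.67/3600 = 97 + 0.900000 + 0.014353 = 97.9143528
  W → negative
Point 4:
  Latitude: 28 + 39/60 + 43.7/3600 = 28.6621389
  hemisphere S, so the sign is −
  Lon: 26′ + 58.48″ = 26.97467′; 74 + 26.97467/60 = 74.4495778
  hemisphere W, so the sign is −
Point 5:
  Latitude: 58′ + 31.27″ = 58.52117′; 3 + 58.52117/60 = 3.9753528
  S ⇒ negate
  λ: 0 + 26/60 + 5.5/3600 = 0.4348611
  E → positive

1. -39.153056, -50.812972
2. -26.103611, -174.278306
3. -46.933889, -97.914353
4. -28.662139, -74.449578
5. -3.975353, 0.434861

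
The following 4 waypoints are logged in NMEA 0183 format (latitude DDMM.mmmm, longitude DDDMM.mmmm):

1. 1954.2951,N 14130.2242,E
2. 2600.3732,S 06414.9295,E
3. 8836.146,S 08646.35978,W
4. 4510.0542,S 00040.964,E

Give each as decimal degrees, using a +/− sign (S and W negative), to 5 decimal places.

1. 19.90492, 141.50374
2. -26.00622, 64.24883
3. -88.60243, -86.77266
4. -45.16757, 0.68273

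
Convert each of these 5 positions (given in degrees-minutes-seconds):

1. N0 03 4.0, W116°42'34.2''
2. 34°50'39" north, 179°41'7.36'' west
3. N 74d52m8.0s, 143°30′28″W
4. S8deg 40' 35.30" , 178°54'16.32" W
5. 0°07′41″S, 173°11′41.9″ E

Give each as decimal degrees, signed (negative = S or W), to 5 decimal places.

Point 1:
  Latitude: 0 + 3/60 + 4/3600 = 0.051111
  N ⇒ keep positive
  Longitude: 42′ + 34.2″ = 42.57000′; 116 + 42.57000/60 = 116.709500
  hemisphere W, so the sign is −
Point 2:
  φ: 34 + 50/60 + 39/3600 = 34.844167
  N ⇒ keep positive
  λ: 179 + 41/60 + 7.36/3600 = 179.685378
  W → negative
Point 3:
  Lat: 74 + 52/60 + 8/3600 = 74.868889
  N → positive
  λ: 143 + 30/60 + 28/3600 = 143.507778
  W → negative
Point 4:
  Latitude: 8 + 40/60 + 35.3/3600 = 8.676472
  S → negative
  λ: 54′ + 16.32″ = 54.27200′; 178 + 54.27200/60 = 178.904533
  W → negative
Point 5:
  φ: 0 + 7/60 + 41/3600 = 0.128056
  S ⇒ negate
  Longitude: 173° + 11/60 + 41.9/3600 = 173 + 0.183333 + 0.011639 = 173.194972
  E → positive

1. 0.05111, -116.70950
2. 34.84417, -179.68538
3. 74.86889, -143.50778
4. -8.67647, -178.90453
5. -0.12806, 173.19497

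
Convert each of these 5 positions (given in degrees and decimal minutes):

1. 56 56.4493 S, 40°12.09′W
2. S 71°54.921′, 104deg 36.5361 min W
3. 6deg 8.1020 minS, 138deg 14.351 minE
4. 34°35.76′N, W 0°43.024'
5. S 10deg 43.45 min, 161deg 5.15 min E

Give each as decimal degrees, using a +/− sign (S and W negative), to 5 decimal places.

Point 1:
  Lat: 56.4493′ = 0.940822°; total 56.940822
  S → negative
  Longitude: 12.09′ = 0.201500°; total 40.201500
  W ⇒ negate
Point 2:
  φ: 54.921′ = 0.915350°; total 71.915350
  hemisphere S, so the sign is −
  Longitude: 104 + 36.5361/60 = 104.608935
  W → negative
Point 3:
  φ: 8.102′ = 0.135033°; total 6.135033
  S ⇒ negate
  Longitude: 14.351′ = 0.239183°; total 138.239183
  E → positive
Point 4:
  Lat: 35.76′ = 0.596000°; total 34.596000
  N ⇒ keep positive
  λ: 43.024′ = 0.717067°; total 0.717067
  hemisphere W, so the sign is −
Point 5:
  Lat: 10 + 43.45/60 = 10.724167
  S ⇒ negate
  λ: 161 + 5.15/60 = 161.085833
  E ⇒ keep positive

1. -56.94082, -40.20150
2. -71.91535, -104.60894
3. -6.13503, 138.23918
4. 34.59600, -0.71707
5. -10.72417, 161.08583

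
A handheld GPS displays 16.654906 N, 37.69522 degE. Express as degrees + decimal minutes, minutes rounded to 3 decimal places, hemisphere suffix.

16° 39.294′ N, 37° 41.713′ E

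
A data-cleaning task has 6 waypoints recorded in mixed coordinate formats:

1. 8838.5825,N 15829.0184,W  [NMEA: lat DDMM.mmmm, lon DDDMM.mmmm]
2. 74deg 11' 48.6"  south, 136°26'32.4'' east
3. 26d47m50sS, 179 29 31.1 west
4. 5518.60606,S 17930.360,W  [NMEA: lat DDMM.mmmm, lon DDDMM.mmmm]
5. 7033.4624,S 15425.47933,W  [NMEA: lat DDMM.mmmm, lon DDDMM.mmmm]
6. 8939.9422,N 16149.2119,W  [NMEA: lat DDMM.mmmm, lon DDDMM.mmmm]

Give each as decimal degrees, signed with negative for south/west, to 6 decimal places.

Point 1:
  Latitude: degrees = first 2 digits = 88, minutes = 38.5825; 88 + 38.5825/60 = 88.6430417
  N → positive
  λ: split at 3 digits → 158° and 29.0184′; 158 + 29.0184/60 = 158.4836400
  W → negative
Point 2:
  Latitude: 11′ + 48.6″ = 11.81000′; 74 + 11.81000/60 = 74.1968333
  hemisphere S, so the sign is −
  Longitude: 26′ + 32.4″ = 26.54000′; 136 + 26.54000/60 = 136.4423333
  E ⇒ keep positive
Point 3:
  Latitude: 26 + 47/60 + 50/3600 = 26.7972222
  hemisphere S, so the sign is −
  λ: 179° + 29/60 + 31.1/3600 = 179 + 0.483333 + 0.008639 = 179.4919722
  W ⇒ negate
Point 4:
  Latitude: split at 2 digits → 55° and 18.60606′; 55 + 18.60606/60 = 55.3101010
  hemisphere S, so the sign is −
  λ: split at 3 digits → 179° and 30.36′; 179 + 30.36/60 = 179.5060000
  W ⇒ negate
Point 5:
  φ: degrees = first 2 digits = 70, minutes = 33.4624; 70 + 33.4624/60 = 70.5577067
  S → negative
  Longitude: degrees = first 3 digits = 154, minutes = 25.47933; 154 + 25.47933/60 = 154.4246555
  W → negative
Point 6:
  Latitude: degrees = first 2 digits = 89, minutes = 39.9422; 89 + 39.9422/60 = 89.6657033
  N → positive
  Longitude: degrees = first 3 digits = 161, minutes = 49.2119; 161 + 49.2119/60 = 161.8201983
  hemisphere W, so the sign is −

1. 88.643042, -158.483640
2. -74.196833, 136.442333
3. -26.797222, -179.491972
4. -55.310101, -179.506000
5. -70.557707, -154.424656
6. 89.665703, -161.820198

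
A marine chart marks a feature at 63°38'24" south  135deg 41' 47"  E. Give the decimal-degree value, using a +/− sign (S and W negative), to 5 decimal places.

-63.64000, 135.69639

φ: 38′ + 24″ = 38.40000′; 63 + 38.40000/60 = 63.640000
hemisphere S, so the sign is −
λ: 135° + 41/60 + 47/3600 = 135 + 0.683333 + 0.013056 = 135.696389
E → positive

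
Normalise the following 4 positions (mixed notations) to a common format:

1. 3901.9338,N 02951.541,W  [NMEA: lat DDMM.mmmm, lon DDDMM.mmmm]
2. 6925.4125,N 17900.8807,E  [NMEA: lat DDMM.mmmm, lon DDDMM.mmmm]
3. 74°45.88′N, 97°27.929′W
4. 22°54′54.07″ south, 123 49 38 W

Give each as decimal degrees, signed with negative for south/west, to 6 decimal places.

Point 1:
  Lat: split at 2 digits → 39° and 1.9338′; 39 + 1.9338/60 = 39.0322300
  N → positive
  λ: degrees = first 3 digits = 29, minutes = 51.541; 29 + 51.541/60 = 29.8590167
  hemisphere W, so the sign is −
Point 2:
  Latitude: degrees = first 2 digits = 69, minutes = 25.4125; 69 + 25.4125/60 = 69.4235417
  N → positive
  λ: degrees = first 3 digits = 179, minutes = 0.8807; 179 + 0.8807/60 = 179.0146783
  E → positive
Point 3:
  φ: 45.88′ = 0.764667°; total 74.7646667
  N → positive
  Longitude: 97 + 27.929/60 = 97.4654833
  W → negative
Point 4:
  Latitude: 54′ + 54.07″ = 54.90117′; 22 + 54.90117/60 = 22.9150194
  hemisphere S, so the sign is −
  Lon: 123° + 49/60 + 38/3600 = 123 + 0.816667 + 0.010556 = 123.8272222
  W → negative

1. 39.032230, -29.859017
2. 69.423542, 179.014678
3. 74.764667, -97.465483
4. -22.915019, -123.827222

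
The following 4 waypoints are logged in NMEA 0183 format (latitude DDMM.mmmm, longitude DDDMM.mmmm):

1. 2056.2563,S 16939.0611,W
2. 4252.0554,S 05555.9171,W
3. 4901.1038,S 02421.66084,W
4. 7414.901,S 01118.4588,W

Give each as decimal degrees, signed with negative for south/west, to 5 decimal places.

1. -20.93761, -169.65102
2. -42.86759, -55.93195
3. -49.01840, -24.36101
4. -74.24835, -11.30765

Point 1:
  Lat: degrees = first 2 digits = 20, minutes = 56.2563; 20 + 56.2563/60 = 20.937605
  S ⇒ negate
  λ: split at 3 digits → 169° and 39.0611′; 169 + 39.0611/60 = 169.651018
  hemisphere W, so the sign is −
Point 2:
  Latitude: degrees = first 2 digits = 42, minutes = 52.0554; 42 + 52.0554/60 = 42.867590
  S ⇒ negate
  Longitude: degrees = first 3 digits = 55, minutes = 55.9171; 55 + 55.9171/60 = 55.931952
  hemisphere W, so the sign is −
Point 3:
  Latitude: split at 2 digits → 49° and 1.1038′; 49 + 1.1038/60 = 49.018397
  S ⇒ negate
  Longitude: split at 3 digits → 024° and 21.66084′; 24 + 21.66084/60 = 24.361014
  hemisphere W, so the sign is −
Point 4:
  Latitude: split at 2 digits → 74° and 14.901′; 74 + 14.901/60 = 74.248350
  S ⇒ negate
  Lon: split at 3 digits → 011° and 18.4588′; 11 + 18.4588/60 = 11.307647
  hemisphere W, so the sign is −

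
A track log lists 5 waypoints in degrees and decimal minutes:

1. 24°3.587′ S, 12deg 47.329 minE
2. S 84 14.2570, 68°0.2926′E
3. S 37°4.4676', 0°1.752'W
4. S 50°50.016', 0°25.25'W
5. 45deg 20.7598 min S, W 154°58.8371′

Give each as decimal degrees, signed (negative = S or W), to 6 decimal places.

1. -24.059783, 12.788817
2. -84.237617, 68.004877
3. -37.074460, -0.029200
4. -50.833600, -0.420833
5. -45.345997, -154.980618

Point 1:
  Lat: 3.587′ = 0.059783°; total 24.0597833
  S → negative
  Lon: 47.329′ = 0.788817°; total 12.7888167
  E ⇒ keep positive
Point 2:
  Lat: 84 + 14.257/60 = 84.2376167
  hemisphere S, so the sign is −
  Longitude: 68 + 0.2926/60 = 68.0048767
  E ⇒ keep positive
Point 3:
  Lat: 37 + 4.4676/60 = 37.0744600
  hemisphere S, so the sign is −
  Longitude: 0 + 1.752/60 = 0.0292000
  W → negative
Point 4:
  φ: 50.016′ = 0.833600°; total 50.8336000
  S ⇒ negate
  Lon: 25.25′ = 0.420833°; total 0.4208333
  hemisphere W, so the sign is −
Point 5:
  φ: 20.7598′ = 0.345997°; total 45.3459967
  hemisphere S, so the sign is −
  λ: 58.8371′ = 0.980618°; total 154.9806183
  W → negative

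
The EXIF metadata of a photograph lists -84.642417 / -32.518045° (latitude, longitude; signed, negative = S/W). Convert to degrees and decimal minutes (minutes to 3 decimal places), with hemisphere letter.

Latitude is negative → S; |value| = 84.642417
Lat: fractional part 0.642417 → 38.54502 minutes
Longitude is negative → W; |value| = 32.518045
λ: 32° + 0.518045 × 60 = 32° 31.08270′

84° 38.545′ S, 32° 31.083′ W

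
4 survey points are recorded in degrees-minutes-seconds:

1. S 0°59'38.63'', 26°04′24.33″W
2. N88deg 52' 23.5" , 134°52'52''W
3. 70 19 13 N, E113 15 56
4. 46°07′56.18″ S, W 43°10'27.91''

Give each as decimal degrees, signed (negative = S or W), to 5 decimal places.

1. -0.99406, -26.07343
2. 88.87319, -134.88111
3. 70.32028, 113.26556
4. -46.13227, -43.17442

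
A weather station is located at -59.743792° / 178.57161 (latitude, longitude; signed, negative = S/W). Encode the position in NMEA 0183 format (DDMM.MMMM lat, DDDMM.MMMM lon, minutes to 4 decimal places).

5944.6275,S / 17834.2966,E

Latitude is negative → S; |value| = 59.743792
Lat: fractional part 0.743792 → 44.627520 minutes
λ: 178° + 0.571610 × 60 = 178° 34.296600′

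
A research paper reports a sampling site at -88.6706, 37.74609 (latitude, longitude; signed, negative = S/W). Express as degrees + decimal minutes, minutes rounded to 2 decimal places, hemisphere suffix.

Latitude is negative → S; |value| = 88.670600
Lat: 88° + 0.670600 × 60 = 88° 40.2360′
Longitude: minutes = (37.746090 − 37) × 60 = 44.7654

88° 40.24′ S, 37° 44.77′ E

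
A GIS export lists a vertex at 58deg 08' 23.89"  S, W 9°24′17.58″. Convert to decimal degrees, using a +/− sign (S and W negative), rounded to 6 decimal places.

-58.139969, -9.404883

Latitude: 8′ + 23.89″ = 8.39817′; 58 + 8.39817/60 = 58.1399694
S → negative
λ: 24′ + 17.58″ = 24.29300′; 9 + 24.29300/60 = 9.4048833
W → negative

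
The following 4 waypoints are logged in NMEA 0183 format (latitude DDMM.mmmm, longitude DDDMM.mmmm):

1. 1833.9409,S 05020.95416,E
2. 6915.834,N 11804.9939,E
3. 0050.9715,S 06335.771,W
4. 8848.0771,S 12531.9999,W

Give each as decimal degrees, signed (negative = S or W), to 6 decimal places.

Point 1:
  Lat: degrees = first 2 digits = 18, minutes = 33.9409; 18 + 33.9409/60 = 18.5656817
  hemisphere S, so the sign is −
  λ: split at 3 digits → 050° and 20.95416′; 50 + 20.95416/60 = 50.3492360
  E ⇒ keep positive
Point 2:
  φ: split at 2 digits → 69° and 15.834′; 69 + 15.834/60 = 69.2639000
  N → positive
  Longitude: split at 3 digits → 118° and 4.9939′; 118 + 4.9939/60 = 118.0832317
  E → positive
Point 3:
  φ: split at 2 digits → 00° and 50.9715′; 0 + 50.9715/60 = 0.8495250
  S → negative
  Longitude: degrees = first 3 digits = 63, minutes = 35.771; 63 + 35.771/60 = 63.5961833
  hemisphere W, so the sign is −
Point 4:
  φ: degrees = first 2 digits = 88, minutes = 48.0771; 88 + 48.0771/60 = 88.8012850
  S → negative
  λ: split at 3 digits → 125° and 31.9999′; 125 + 31.9999/60 = 125.5333317
  hemisphere W, so the sign is −

1. -18.565682, 50.349236
2. 69.263900, 118.083232
3. -0.849525, -63.596183
4. -88.801285, -125.533332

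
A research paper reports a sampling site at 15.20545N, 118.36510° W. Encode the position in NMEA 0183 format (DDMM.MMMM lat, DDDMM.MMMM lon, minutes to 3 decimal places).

1512.327,N / 11821.906,W

Latitude: 15° + 0.205450 × 60 = 15° 12.32700′
Lon: 118° + 0.365100 × 60 = 118° 21.90600′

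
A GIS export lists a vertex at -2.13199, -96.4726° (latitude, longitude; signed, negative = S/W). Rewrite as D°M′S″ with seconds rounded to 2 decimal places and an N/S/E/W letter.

Latitude is negative → S; |value| = 2.131990
Latitude: 0.131990° → 7.91940′; 0.91940 × 60 = 55.1640″
Longitude is negative → W; |value| = 96.472600
Lon: 0.472600° → 28.35600′; 0.35600 × 60 = 21.3600″

2°07′55.16″ S, 96°28′21.36″ W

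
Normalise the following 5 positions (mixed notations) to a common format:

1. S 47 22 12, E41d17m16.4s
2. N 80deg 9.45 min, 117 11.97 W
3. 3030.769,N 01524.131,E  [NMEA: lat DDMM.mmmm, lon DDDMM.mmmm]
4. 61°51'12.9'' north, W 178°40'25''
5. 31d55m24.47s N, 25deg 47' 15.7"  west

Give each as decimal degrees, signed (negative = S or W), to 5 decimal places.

1. -47.37000, 41.28789
2. 80.15750, -117.19950
3. 30.51282, 15.40218
4. 61.85358, -178.67361
5. 31.92346, -25.78769

Point 1:
  φ: 47 + 22/60 + 12/3600 = 47.370000
  S → negative
  λ: 41 + 17/60 + 16.4/3600 = 41.287889
  E ⇒ keep positive
Point 2:
  φ: 9.45′ = 0.157500°; total 80.157500
  N → positive
  Longitude: 11.97′ = 0.199500°; total 117.199500
  W → negative
Point 3:
  φ: split at 2 digits → 30° and 30.769′; 30 + 30.769/60 = 30.512817
  N ⇒ keep positive
  Longitude: split at 3 digits → 015° and 24.131′; 15 + 24.131/60 = 15.402183
  E ⇒ keep positive
Point 4:
  Lat: 51′ + 12.9″ = 51.21500′; 61 + 51.21500/60 = 61.853583
  N → positive
  Longitude: 178° + 40/60 + 25/3600 = 178 + 0.666667 + 0.006944 = 178.673611
  hemisphere W, so the sign is −
Point 5:
  Latitude: 55′ + 24.47″ = 55.40783′; 31 + 55.40783/60 = 31.923464
  N ⇒ keep positive
  λ: 25° + 47/60 + 15.7/3600 = 25 + 0.783333 + 0.004361 = 25.787694
  hemisphere W, so the sign is −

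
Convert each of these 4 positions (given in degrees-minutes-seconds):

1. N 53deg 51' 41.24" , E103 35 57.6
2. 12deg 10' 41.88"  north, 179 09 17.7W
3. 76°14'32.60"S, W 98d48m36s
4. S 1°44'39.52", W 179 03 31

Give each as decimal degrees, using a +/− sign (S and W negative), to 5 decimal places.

1. 53.86146, 103.59933
2. 12.17830, -179.15492
3. -76.24239, -98.81000
4. -1.74431, -179.05861

Point 1:
  Latitude: 51′ + 41.24″ = 51.68733′; 53 + 51.68733/60 = 53.861456
  N ⇒ keep positive
  λ: 35′ + 57.6″ = 35.96000′; 103 + 35.96000/60 = 103.599333
  E ⇒ keep positive
Point 2:
  φ: 10′ + 41.88″ = 10.69800′; 12 + 10.69800/60 = 12.178300
  N → positive
  Lon: 9′ + 17.7″ = 9.29500′; 179 + 9.29500/60 = 179.154917
  W → negative
Point 3:
  Latitude: 76 + 14/60 + 32.6/3600 = 76.242389
  S ⇒ negate
  Longitude: 48′ + 36″ = 48.60000′; 98 + 48.60000/60 = 98.810000
  W ⇒ negate
Point 4:
  φ: 1 + 44/60 + 39.52/3600 = 1.744311
  S ⇒ negate
  Longitude: 179 + 3/60 + 31/3600 = 179.058611
  W ⇒ negate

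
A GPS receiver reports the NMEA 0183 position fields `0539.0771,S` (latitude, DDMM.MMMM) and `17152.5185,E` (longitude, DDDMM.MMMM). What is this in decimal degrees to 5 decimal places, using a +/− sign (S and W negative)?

-5.65129, 171.87531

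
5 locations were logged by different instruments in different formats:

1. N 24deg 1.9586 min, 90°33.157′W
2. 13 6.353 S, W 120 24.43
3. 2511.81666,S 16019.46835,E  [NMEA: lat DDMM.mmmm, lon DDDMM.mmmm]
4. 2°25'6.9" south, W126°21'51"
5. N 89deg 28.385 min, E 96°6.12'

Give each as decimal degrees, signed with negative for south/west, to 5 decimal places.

Point 1:
  Latitude: 1.9586′ = 0.032643°; total 24.032643
  N → positive
  Lon: 33.157′ = 0.552617°; total 90.552617
  W → negative
Point 2:
  Latitude: 6.353′ = 0.105883°; total 13.105883
  S ⇒ negate
  Lon: 120 + 24.43/60 = 120.407167
  W → negative
Point 3:
  φ: degrees = first 2 digits = 25, minutes = 11.81666; 25 + 11.81666/60 = 25.196944
  S ⇒ negate
  λ: degrees = first 3 digits = 160, minutes = 19.46835; 160 + 19.46835/60 = 160.324473
  E ⇒ keep positive
Point 4:
  Latitude: 25′ + 6.9″ = 25.11500′; 2 + 25.11500/60 = 2.418583
  hemisphere S, so the sign is −
  Longitude: 126° + 21/60 + 51/3600 = 126 + 0.350000 + 0.014167 = 126.364167
  hemisphere W, so the sign is −
Point 5:
  Latitude: 28.385′ = 0.473083°; total 89.473083
  N → positive
  Lon: 96 + 6.12/60 = 96.102000
  E ⇒ keep positive

1. 24.03264, -90.55262
2. -13.10588, -120.40717
3. -25.19694, 160.32447
4. -2.41858, -126.36417
5. 89.47308, 96.10200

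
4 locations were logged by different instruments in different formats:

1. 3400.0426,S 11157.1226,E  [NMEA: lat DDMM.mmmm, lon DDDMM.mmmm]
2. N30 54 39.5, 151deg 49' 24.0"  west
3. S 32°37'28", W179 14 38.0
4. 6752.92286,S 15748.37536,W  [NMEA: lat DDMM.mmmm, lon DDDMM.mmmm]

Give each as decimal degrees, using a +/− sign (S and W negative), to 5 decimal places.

Point 1:
  Latitude: split at 2 digits → 34° and 0.0426′; 34 + 0.0426/60 = 34.000710
  S → negative
  λ: degrees = first 3 digits = 111, minutes = 57.1226; 111 + 57.1226/60 = 111.952043
  E → positive
Point 2:
  Lat: 30° + 54/60 + 39.5/3600 = 30 + 0.900000 + 0.010972 = 30.910972
  N → positive
  Longitude: 151° + 49/60 + 24/3600 = 151 + 0.816667 + 0.006667 = 151.823333
  W → negative
Point 3:
  φ: 37′ + 28″ = 37.46667′; 32 + 37.46667/60 = 32.624444
  S → negative
  Lon: 179° + 14/60 + 38/3600 = 179 + 0.233333 + 0.010556 = 179.243889
  hemisphere W, so the sign is −
Point 4:
  φ: degrees = first 2 digits = 67, minutes = 52.92286; 67 + 52.92286/60 = 67.882048
  S ⇒ negate
  Longitude: split at 3 digits → 157° and 48.37536′; 157 + 48.37536/60 = 157.806256
  hemisphere W, so the sign is −

1. -34.00071, 111.95204
2. 30.91097, -151.82333
3. -32.62444, -179.24389
4. -67.88205, -157.80626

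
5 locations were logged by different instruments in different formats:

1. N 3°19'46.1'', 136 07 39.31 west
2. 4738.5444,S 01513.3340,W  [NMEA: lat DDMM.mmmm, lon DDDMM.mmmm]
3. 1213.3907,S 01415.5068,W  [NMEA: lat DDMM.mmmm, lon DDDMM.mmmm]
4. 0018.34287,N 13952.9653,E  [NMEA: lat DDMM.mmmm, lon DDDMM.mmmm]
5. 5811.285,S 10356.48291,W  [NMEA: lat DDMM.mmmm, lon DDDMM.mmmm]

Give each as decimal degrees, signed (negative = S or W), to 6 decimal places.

Point 1:
  φ: 19′ + 46.1″ = 19.76833′; 3 + 19.76833/60 = 3.3294722
  N → positive
  Longitude: 136 + 7/60 + 39.31/3600 = 136.1275861
  W ⇒ negate
Point 2:
  Lat: split at 2 digits → 47° and 38.5444′; 47 + 38.5444/60 = 47.6424067
  S → negative
  Longitude: degrees = first 3 digits = 15, minutes = 13.334; 15 + 13.334/60 = 15.2222333
  hemisphere W, so the sign is −
Point 3:
  Latitude: degrees = first 2 digits = 12, minutes = 13.3907; 12 + 13.3907/60 = 12.2231783
  S ⇒ negate
  Longitude: split at 3 digits → 014° and 15.5068′; 14 + 15.5068/60 = 14.2584467
  W ⇒ negate
Point 4:
  Lat: degrees = first 2 digits = 0, minutes = 18.34287; 0 + 18.34287/60 = 0.3057145
  N → positive
  λ: split at 3 digits → 139° and 52.9653′; 139 + 52.9653/60 = 139.8827550
  E → positive
Point 5:
  Lat: split at 2 digits → 58° and 11.285′; 58 + 11.285/60 = 58.1880833
  S → negative
  Longitude: degrees = first 3 digits = 103, minutes = 56.48291; 103 + 56.48291/60 = 103.9413818
  hemisphere W, so the sign is −

1. 3.329472, -136.127586
2. -47.642407, -15.222233
3. -12.223178, -14.258447
4. 0.305715, 139.882755
5. -58.188083, -103.941382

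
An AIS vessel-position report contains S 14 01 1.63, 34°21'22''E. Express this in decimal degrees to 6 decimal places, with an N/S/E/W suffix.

14.017119° S, 34.356111° E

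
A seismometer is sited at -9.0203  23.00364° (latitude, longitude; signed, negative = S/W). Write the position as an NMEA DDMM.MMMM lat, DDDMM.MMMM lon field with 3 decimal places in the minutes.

0901.218,S / 02300.218,E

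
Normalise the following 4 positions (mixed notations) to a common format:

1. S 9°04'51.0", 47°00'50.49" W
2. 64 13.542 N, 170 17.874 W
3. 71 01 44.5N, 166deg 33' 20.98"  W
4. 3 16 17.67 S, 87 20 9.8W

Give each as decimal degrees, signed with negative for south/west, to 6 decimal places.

1. -9.080833, -47.014025
2. 64.225700, -170.297900
3. 71.029028, -166.555828
4. -3.271575, -87.336056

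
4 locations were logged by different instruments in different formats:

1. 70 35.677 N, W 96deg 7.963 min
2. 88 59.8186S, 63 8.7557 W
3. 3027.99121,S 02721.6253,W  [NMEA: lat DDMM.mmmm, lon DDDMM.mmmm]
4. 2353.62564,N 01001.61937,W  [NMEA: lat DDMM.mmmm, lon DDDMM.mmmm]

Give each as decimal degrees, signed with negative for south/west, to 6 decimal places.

Point 1:
  φ: 35.677′ = 0.594617°; total 70.5946167
  N ⇒ keep positive
  λ: 7.963′ = 0.132717°; total 96.1327167
  W ⇒ negate
Point 2:
  φ: 59.8186′ = 0.996977°; total 88.9969767
  hemisphere S, so the sign is −
  Longitude: 63 + 8.7557/60 = 63.1459283
  W → negative
Point 3:
  φ: degrees = first 2 digits = 30, minutes = 27.99121; 30 + 27.99121/60 = 30.4665202
  S ⇒ negate
  λ: split at 3 digits → 027° and 21.6253′; 27 + 21.6253/60 = 27.3604217
  hemisphere W, so the sign is −
Point 4:
  Lat: split at 2 digits → 23° and 53.62564′; 23 + 53.62564/60 = 23.8937607
  N → positive
  Lon: degrees = first 3 digits = 10, minutes = 1.61937; 10 + 1.61937/60 = 10.0269895
  W ⇒ negate

1. 70.594617, -96.132717
2. -88.996977, -63.145928
3. -30.466520, -27.360422
4. 23.893761, -10.026990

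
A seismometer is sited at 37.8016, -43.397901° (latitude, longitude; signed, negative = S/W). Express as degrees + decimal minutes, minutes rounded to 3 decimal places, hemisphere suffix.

Lat: 37° + 0.801600 × 60 = 37° 48.09600′
Longitude is negative → W; |value| = 43.397901
Lon: fractional part 0.397901 → 23.87406 minutes

37° 48.096′ N, 43° 23.874′ W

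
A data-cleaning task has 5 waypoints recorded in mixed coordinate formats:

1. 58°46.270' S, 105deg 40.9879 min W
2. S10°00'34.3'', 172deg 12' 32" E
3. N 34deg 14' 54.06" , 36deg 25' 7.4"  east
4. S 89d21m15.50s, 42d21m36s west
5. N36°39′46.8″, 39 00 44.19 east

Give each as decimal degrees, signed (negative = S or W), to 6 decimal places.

1. -58.771167, -105.683132
2. -10.009528, 172.208889
3. 34.248350, 36.418722
4. -89.354306, -42.360000
5. 36.663000, 39.012275

Point 1:
  Latitude: 58 + 46.27/60 = 58.7711667
  S ⇒ negate
  λ: 105 + 40.9879/60 = 105.6831317
  hemisphere W, so the sign is −
Point 2:
  Lat: 10° + 0/60 + 34.3/3600 = 10 + 0.000000 + 0.009528 = 10.0095278
  S ⇒ negate
  Longitude: 172° + 12/60 + 32/3600 = 172 + 0.200000 + 0.008889 = 172.2088889
  E ⇒ keep positive
Point 3:
  φ: 14′ + 54.06″ = 14.90100′; 34 + 14.90100/60 = 34.2483500
  N → positive
  Longitude: 36° + 25/60 + 7.4/3600 = 36 + 0.416667 + 0.002056 = 36.4187222
  E → positive
Point 4:
  φ: 89° + 21/60 + 15.5/3600 = 89 + 0.350000 + 0.004306 = 89.3543056
  S → negative
  λ: 21′ + 36″ = 21.60000′; 42 + 21.60000/60 = 42.3600000
  hemisphere W, so the sign is −
Point 5:
  Latitude: 39′ + 46.8″ = 39.78000′; 36 + 39.78000/60 = 36.6630000
  N ⇒ keep positive
  Longitude: 0′ + 44.19″ = 0.73650′; 39 + 0.73650/60 = 39.0122750
  E → positive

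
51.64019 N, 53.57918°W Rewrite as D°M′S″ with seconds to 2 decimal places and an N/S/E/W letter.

51°38′24.68″ N, 53°34′45.05″ W

Latitude: 0.640190° → 38.41140′; 0.41140 × 60 = 24.6840″
λ: 0.579180 × 60 = 34.75080′ → 34′, remainder × 60 = 45.0480″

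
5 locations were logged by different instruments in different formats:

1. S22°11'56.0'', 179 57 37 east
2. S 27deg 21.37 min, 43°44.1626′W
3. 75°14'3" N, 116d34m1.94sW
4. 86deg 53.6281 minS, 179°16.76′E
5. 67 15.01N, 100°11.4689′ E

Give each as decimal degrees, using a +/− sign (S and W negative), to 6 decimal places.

Point 1:
  φ: 22 + 11/60 + 56/3600 = 22.1988889
  S → negative
  Lon: 179 + 57/60 + 37/3600 = 179.9602778
  E → positive
Point 2:
  Lat: 21.37′ = 0.356167°; total 27.3561667
  S → negative
  Longitude: 44.1626′ = 0.736043°; total 43.7360433
  W ⇒ negate
Point 3:
  φ: 75 + 14/60 + 3/3600 = 75.2341667
  N ⇒ keep positive
  Longitude: 116 + 34/60 + 1.94/3600 = 116.5672056
  W → negative
Point 4:
  Latitude: 53.6281′ = 0.893802°; total 86.8938017
  hemisphere S, so the sign is −
  Longitude: 16.76′ = 0.279333°; total 179.2793333
  E → positive
Point 5:
  Lat: 67 + 15.01/60 = 67.2501667
  N → positive
  Longitude: 100 + 11.4689/60 = 100.1911483
  E ⇒ keep positive

1. -22.198889, 179.960278
2. -27.356167, -43.736043
3. 75.234167, -116.567206
4. -86.893802, 179.279333
5. 67.250167, 100.191148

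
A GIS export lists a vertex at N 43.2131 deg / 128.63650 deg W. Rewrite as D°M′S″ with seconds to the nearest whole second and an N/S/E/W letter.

43°12′47″ N, 128°38′11″ W

Latitude: 0.213100 × 60 = 12.78600′ → 12′, remainder × 60 = 47.16″
λ: whole degrees 128; 38.19000′ → 38′ and 11.40″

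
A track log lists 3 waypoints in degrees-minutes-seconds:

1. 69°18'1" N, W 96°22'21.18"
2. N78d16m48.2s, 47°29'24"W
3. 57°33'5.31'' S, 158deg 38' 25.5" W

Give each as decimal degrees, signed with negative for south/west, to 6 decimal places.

1. 69.300278, -96.372550
2. 78.280056, -47.490000
3. -57.551475, -158.640417

Point 1:
  Lat: 18′ + 1″ = 18.01667′; 69 + 18.01667/60 = 69.3002778
  N → positive
  λ: 96° + 22/60 + 21.18/3600 = 96 + 0.366667 + 0.005883 = 96.3725500
  hemisphere W, so the sign is −
Point 2:
  φ: 78 + 16/60 + 48.2/3600 = 78.2800556
  N → positive
  λ: 29′ + 24″ = 29.40000′; 47 + 29.40000/60 = 47.4900000
  hemisphere W, so the sign is −
Point 3:
  Latitude: 57° + 33/60 + 5.31/3600 = 57 + 0.550000 + 0.001475 = 57.5514750
  S → negative
  λ: 158° + 38/60 + 25.5/3600 = 158 + 0.633333 + 0.007083 = 158.6404167
  W → negative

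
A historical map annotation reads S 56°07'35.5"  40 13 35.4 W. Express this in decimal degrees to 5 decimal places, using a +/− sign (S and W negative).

-56.12653, -40.22650

Lat: 56° + 7/60 + 35.5/3600 = 56 + 0.116667 + 0.009861 = 56.126528
S ⇒ negate
λ: 13′ + 35.4″ = 13.59000′; 40 + 13.59000/60 = 40.226500
hemisphere W, so the sign is −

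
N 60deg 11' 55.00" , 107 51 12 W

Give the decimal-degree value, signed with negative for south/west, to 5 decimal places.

60.19861, -107.85333

φ: 60° + 11/60 + 55/3600 = 60 + 0.183333 + 0.015278 = 60.198611
N → positive
λ: 107 + 51/60 + 12/3600 = 107.853333
hemisphere W, so the sign is −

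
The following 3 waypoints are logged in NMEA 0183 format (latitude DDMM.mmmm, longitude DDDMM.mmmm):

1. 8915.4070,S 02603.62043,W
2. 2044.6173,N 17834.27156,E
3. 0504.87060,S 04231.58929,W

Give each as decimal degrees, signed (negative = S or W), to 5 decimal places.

Point 1:
  Lat: split at 2 digits → 89° and 15.407′; 89 + 15.407/60 = 89.256783
  hemisphere S, so the sign is −
  Lon: split at 3 digits → 026° and 3.62043′; 26 + 3.62043/60 = 26.060341
  W ⇒ negate
Point 2:
  φ: degrees = first 2 digits = 20, minutes = 44.6173; 20 + 44.6173/60 = 20.743622
  N → positive
  Longitude: degrees = first 3 digits = 178, minutes = 34.27156; 178 + 34.27156/60 = 178.571193
  E → positive
Point 3:
  Latitude: degrees = first 2 digits = 5, minutes = 4.8706; 5 + 4.8706/60 = 5.081177
  hemisphere S, so the sign is −
  Longitude: degrees = first 3 digits = 42, minutes = 31.58929; 42 + 31.58929/60 = 42.526488
  W → negative

1. -89.25678, -26.06034
2. 20.74362, 178.57119
3. -5.08118, -42.52649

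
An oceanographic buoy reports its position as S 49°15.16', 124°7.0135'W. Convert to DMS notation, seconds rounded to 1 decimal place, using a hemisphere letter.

Latitude: fractional minutes 0.16000 × 60 = 9.600″
Lon: 7.01350′ → 7′ and 0.01350 × 60 = 0.810″

49°15′9.6″ S, 124°07′0.8″ W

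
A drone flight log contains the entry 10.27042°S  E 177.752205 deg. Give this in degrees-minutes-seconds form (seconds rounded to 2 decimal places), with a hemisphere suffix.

10°16′13.51″ S, 177°45′7.94″ E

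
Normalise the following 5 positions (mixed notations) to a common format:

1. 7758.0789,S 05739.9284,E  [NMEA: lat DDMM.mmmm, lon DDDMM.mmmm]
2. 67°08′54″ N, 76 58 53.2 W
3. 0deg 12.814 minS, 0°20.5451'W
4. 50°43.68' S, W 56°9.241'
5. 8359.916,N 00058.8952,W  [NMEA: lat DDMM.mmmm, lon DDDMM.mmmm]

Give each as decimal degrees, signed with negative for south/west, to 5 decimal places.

1. -77.96798, 57.66547
2. 67.14833, -76.98144
3. -0.21357, -0.34242
4. -50.72800, -56.15402
5. 83.99860, -0.98159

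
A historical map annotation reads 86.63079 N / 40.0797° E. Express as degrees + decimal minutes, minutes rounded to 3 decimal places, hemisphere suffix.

Latitude: minutes = (86.630790 − 86) × 60 = 37.84740
Longitude: minutes = (40.079700 − 40) × 60 = 4.78200

86° 37.847′ N, 40° 4.782′ E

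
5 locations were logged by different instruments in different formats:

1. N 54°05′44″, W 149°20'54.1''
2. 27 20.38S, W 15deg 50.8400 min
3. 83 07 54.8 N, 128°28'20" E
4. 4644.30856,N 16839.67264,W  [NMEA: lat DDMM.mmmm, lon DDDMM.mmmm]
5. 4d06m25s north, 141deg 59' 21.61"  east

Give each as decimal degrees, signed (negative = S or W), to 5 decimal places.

1. 54.09556, -149.34836
2. -27.33967, -15.84733
3. 83.13189, 128.47222
4. 46.73848, -168.66121
5. 4.10694, 141.98934

Point 1:
  Latitude: 5′ + 44″ = 5.73333′; 54 + 5.73333/60 = 54.095556
  N ⇒ keep positive
  λ: 149 + 20/60 + 54.1/3600 = 149.348361
  hemisphere W, so the sign is −
Point 2:
  Lat: 27 + 20.38/60 = 27.339667
  S → negative
  Longitude: 15 + 50.84/60 = 15.847333
  W ⇒ negate
Point 3:
  Lat: 83 + 7/60 + 54.8/3600 = 83.131889
  N ⇒ keep positive
  Longitude: 28′ + 20″ = 28.33333′; 128 + 28.33333/60 = 128.472222
  E ⇒ keep positive
Point 4:
  Latitude: degrees = first 2 digits = 46, minutes = 44.30856; 46 + 44.30856/60 = 46.738476
  N → positive
  λ: split at 3 digits → 168° and 39.67264′; 168 + 39.67264/60 = 168.661211
  W → negative
Point 5:
  Lat: 4 + 6/60 + 25/3600 = 4.106944
  N → positive
  Lon: 59′ + 21.61″ = 59.36017′; 141 + 59.36017/60 = 141.989336
  E → positive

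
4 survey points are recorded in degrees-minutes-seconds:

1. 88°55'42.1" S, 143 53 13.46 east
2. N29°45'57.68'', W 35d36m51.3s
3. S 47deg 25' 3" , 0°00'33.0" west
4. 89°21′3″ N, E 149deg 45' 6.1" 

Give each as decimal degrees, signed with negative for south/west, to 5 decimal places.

1. -88.92836, 143.88707
2. 29.76602, -35.61425
3. -47.41750, -0.00917
4. 89.35083, 149.75169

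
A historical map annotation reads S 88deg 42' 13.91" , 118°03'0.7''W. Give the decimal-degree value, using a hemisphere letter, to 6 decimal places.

88.703864° S, 118.050194° W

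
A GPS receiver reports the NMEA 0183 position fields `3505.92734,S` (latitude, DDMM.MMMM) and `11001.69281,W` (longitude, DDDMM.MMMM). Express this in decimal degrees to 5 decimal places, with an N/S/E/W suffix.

φ: split at 2 digits → 35° and 5.92734′; 35 + 5.92734/60 = 35.098789
λ: degrees = first 3 digits = 110, minutes = 1.69281; 110 + 1.69281/60 = 110.028214

35.09879° S, 110.02821° W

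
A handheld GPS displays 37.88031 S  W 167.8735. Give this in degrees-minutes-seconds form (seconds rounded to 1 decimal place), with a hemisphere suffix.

37°52′49.1″ S, 167°52′24.6″ W

φ: 0.880310° → 52.81860′; 0.81860 × 60 = 49.116″
λ: whole degrees 167; 52.41000′ → 52′ and 24.600″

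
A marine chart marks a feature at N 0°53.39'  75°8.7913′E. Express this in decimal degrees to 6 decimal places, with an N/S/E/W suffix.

φ: 0 + 53.39/60 = 0.8898333
Lon: 75 + 8.7913/60 = 75.1465217

0.889833° N, 75.146522° E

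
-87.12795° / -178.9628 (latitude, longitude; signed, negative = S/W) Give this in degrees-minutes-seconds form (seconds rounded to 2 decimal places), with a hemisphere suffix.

Latitude is negative → S; |value| = 87.127950
Latitude: 0.127950° → 7.67700′; 0.67700 × 60 = 40.6200″
Longitude is negative → W; |value| = 178.962800
Longitude: 0.962800° → 57.76800′; 0.76800 × 60 = 46.0800″

87°07′40.62″ S, 178°57′46.08″ W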